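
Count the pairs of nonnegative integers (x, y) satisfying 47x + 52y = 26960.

gcd(52, 47):
  52 = 1×47 + 5
  47 = 9×5 + 2
  5 = 2×2 + 1
  2 = 2×1
so gcd(52, 47) = 1.
Back-substitute for Bézout coefficients:
  1 = 5 - 2×2
  ... = 47×(-21) + 52×(19)
Scale by 26960: one solution is (-566160, 512240). Reduce x mod 52: (16, 504).
General: x = 16 + 52t, y = 504 - 47t.
x ≥ 0 ⇒ t ≥ 0; y ≥ 0 ⇒ t ≤ 10. So t ∈ [0, 10]: 11 solutions.

11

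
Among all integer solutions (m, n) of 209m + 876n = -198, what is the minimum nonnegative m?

414

gcd(876, 209):
  876 = 4*209 + 40
  209 = 5*40 + 9
  40 = 4*9 + 4
  9 = 2*4 + 1
  4 = 4*1
so gcd(876, 209) = 1.
1 divides -198, so solutions exist.
Back-substitute for Bézout coefficients:
  1 = 9 - 2*4
  ... = 209*(197) + 876*(-47)
Scale by -198/1 = -198: (m₀, n₀) = (-39006, 9306).
General solution: m = -39006 + 876t, n = 9306 - 209t for integer t.
m ≥ 0: smallest is -39006 mod 876 = 414 (at t = 45), with n = -99.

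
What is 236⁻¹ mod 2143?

gcd(2143, 236):
  2143 = 9*236 + 19
  236 = 12*19 + 8
  19 = 2*8 + 3
  8 = 2*3 + 2
  3 = 1*2 + 1
  2 = 2*1
so gcd(2143, 236) = 1.
Back-substitute for Bézout coefficients:
  1 = 3 - 1*2
  ... = 236*(-790) + 2143*(87)
So 236*-790 ≡ 1 (mod 2143), and -790 mod 2143 = 1353.

1353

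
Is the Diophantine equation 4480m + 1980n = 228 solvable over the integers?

no

gcd(4480, 1980) = 20  (4480 = 2*1980 + 520, 1980 = 3*520 + 420, 520 = 1*420 + 100, 420 = 4*100 + 20, 100 = 5*20).
20 does not divide 228 (remainder 8), so no integer solutions.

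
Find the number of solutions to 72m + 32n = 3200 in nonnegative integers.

gcd(72, 32) = 8.
By Bézout, 72×(1) + 32×(-2) = 8.
One solution: (0, 100).
General: m = 0 + 4t, n = 100 - 9t.
m ≥ 0 ⇒ t ≥ 0; n ≥ 0 ⇒ t ≤ 11. So t ∈ [0, 11]: 12 solutions.

12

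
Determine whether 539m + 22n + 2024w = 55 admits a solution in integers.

gcd(539, 22) = 11.
gcd(11, 2024) = 11.
11 divides 55, so integer solutions exist.

yes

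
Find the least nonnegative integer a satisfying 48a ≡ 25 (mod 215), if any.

5

gcd(215, 48) = 1  (215 = 4*48 + 23, 48 = 2*23 + 2, 23 = 11*2 + 1, 2 = 2*1).
1 divides 25, so solutions exist.
Back-substituting, 48*(-103) + 215*(23) = 1.
So 48*(-103) ≡ 1 (mod 215); multiply by 25: a ≡ -2575 (mod 215).
Smallest nonnegative: a = -2575 mod 215 = 5.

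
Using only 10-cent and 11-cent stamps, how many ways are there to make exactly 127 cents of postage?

1

Need nonnegative integers with 10j + 11k = 127.
gcd(10, 11) = 1, and 10·(-1) + 11·(1) = 1.
So (j₀, k₀) = (-127, 127); general j = -127 + 11t, k = 127 - 10t.
j ≥ 0 ⇒ t ≥ 12; k ≥ 0 ⇒ t ≤ 12. That's 1 value of t.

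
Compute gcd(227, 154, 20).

gcd(227, 154) = 1  (227 = 1×154 + 73, 154 = 2×73 + 8, 73 = 9×8 + 1, 8 = 8×1).
gcd(1, 20) = 1.

1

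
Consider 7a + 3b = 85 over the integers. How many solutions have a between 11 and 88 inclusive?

26

gcd(7, 3) = 1  (7 = 2*3 + 1, 3 = 3*1).
Back-substituting, 7*(1) + 3*(-2) = 1.
Scale by 85: particular solution (85, -170); reduce a mod 3: (1, 26).
General solution: a = 1 + 3t, b = 26 - 7t for integer t.
11 ≤ 1 + 3t ≤ 88 gives t ∈ [4, 29], which is 26 values.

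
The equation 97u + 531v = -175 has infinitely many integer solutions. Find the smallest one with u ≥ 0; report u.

gcd(531, 97):
  531 = 5·97 + 46
  97 = 2·46 + 5
  46 = 9·5 + 1
  5 = 5·1
so gcd(531, 97) = 1.
1 divides -175, so solutions exist.
Back-substitute for Bézout coefficients:
  1 = 46 - 9·5
  ... = 97·(-104) + 531·(19)
Scale by -175/1 = -175: (u₀, v₀) = (18200, -3325).
General solution: u = 18200 + 531t, v = -3325 - 97t for integer t.
u ≥ 0: smallest is 18200 mod 531 = 146 (at t = -34), with v = -27.

146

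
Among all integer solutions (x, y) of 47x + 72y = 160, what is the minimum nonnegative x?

8

gcd(72, 47) = 1  (72 = 1*47 + 25, 47 = 1*25 + 22, 25 = 1*22 + 3, 22 = 7*3 + 1, 3 = 3*1).
1 divides 160, so solutions exist.
Back-substituting, 47*(23) + 72*(-15) = 1.
Scale by 160/1 = 160: (x₀, y₀) = (3680, -2400).
General solution: x = 3680 + 72t, y = -2400 - 47t for integer t.
x ≥ 0: smallest is 3680 mod 72 = 8 (at t = -51), with y = -3.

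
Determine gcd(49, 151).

1

gcd(151, 49):
  151 = 3×49 + 4
  49 = 12×4 + 1
  4 = 4×1
so gcd(151, 49) = 1.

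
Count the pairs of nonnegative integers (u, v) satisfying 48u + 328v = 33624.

gcd(328, 48) = 8  (328 = 6×48 + 40, 48 = 1×40 + 8, 40 = 5×8).
Back-substituting, 48×(7) + 328×(-1) = 8.
Scale by 4203: one solution is (29421, -4203). Reduce u mod 41: (24, 99).
General: u = 24 + 41t, v = 99 - 6t.
u ≥ 0 ⇒ t ≥ 0; v ≥ 0 ⇒ t ≤ 16. So t ∈ [0, 16]: 17 solutions.

17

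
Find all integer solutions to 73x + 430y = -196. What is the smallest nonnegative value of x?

gcd(430, 73) = 1.
1 divides -196, so solutions exist.
By Bézout, 73×(-53) + 430×(9) = 1.
Scale by -196/1 = -196: (x₀, y₀) = (10388, -1764).
General solution: x = 10388 + 430t, y = -1764 - 73t for integer t.
x ≥ 0: smallest is 10388 mod 430 = 68 (at t = -24), with y = -12.

68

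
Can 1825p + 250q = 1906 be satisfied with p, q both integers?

gcd(1825, 250) = 25  (1825 = 7*250 + 75, 250 = 3*75 + 25, 75 = 3*25).
25 does not divide 1906 (remainder 6), so no integer solutions.

no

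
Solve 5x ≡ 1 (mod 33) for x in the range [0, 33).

20

gcd(33, 5) = 1.
By Bézout, 5*(-13) + 33*(2) = 1.
So 5*-13 ≡ 1 (mod 33), and -13 mod 33 = 20.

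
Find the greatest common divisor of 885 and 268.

1

gcd(885, 268) = 1  (885 = 3×268 + 81, 268 = 3×81 + 25, 81 = 3×25 + 6, 25 = 4×6 + 1, 6 = 6×1).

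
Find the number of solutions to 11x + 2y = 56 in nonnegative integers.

gcd(11, 2) = 1  (11 = 5·2 + 1, 2 = 2·1).
Back-substituting, 11·(1) + 2·(-5) = 1.
Scale by 56: one solution is (56, -280). Reduce x mod 2: (0, 28).
General: x = 0 + 2t, y = 28 - 11t.
x ≥ 0 ⇒ t ≥ 0; y ≥ 0 ⇒ t ≤ 2. So t ∈ [0, 2]: 3 solutions.

3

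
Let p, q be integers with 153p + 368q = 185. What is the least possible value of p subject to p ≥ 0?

273

gcd(368, 153) = 1.
1 divides 185, so solutions exist.
By Bézout, 153·(89) + 368·(-37) = 1.
Scale by 185/1 = 185: (p₀, q₀) = (16465, -6845).
General solution: p = 16465 + 368t, q = -6845 - 153t for integer t.
p ≥ 0: smallest is 16465 mod 368 = 273 (at t = -44), with q = -113.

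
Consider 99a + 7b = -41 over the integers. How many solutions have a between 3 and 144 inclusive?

20

gcd(99, 7):
  99 = 14·7 + 1
  7 = 7·1
so gcd(99, 7) = 1.
Back-substitute for Bézout coefficients:
  1 = 99 - 14·7
  ... = 99·(1) + 7·(-14)
Scale by -41: particular solution (-41, 574); reduce a mod 7: (1, -20).
General solution: a = 1 + 7t, b = -20 - 99t for integer t.
3 ≤ 1 + 7t ≤ 144 gives t ∈ [1, 20], which is 20 values.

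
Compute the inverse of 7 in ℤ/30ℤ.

13

gcd(30, 7) = 1.
By Bézout, 7×(13) + 30×(-3) = 1.
So 7×13 ≡ 1 (mod 30), and 13 mod 30 = 13.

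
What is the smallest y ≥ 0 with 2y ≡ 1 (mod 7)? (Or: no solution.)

4

gcd(7, 2) = 1.
1 divides 1, so solutions exist.
By Bézout, 2×(-3) + 7×(1) = 1.
So 2×(-3) ≡ 1 (mod 7); multiply by 1: y ≡ -3 (mod 7).
Smallest nonnegative: y = -3 mod 7 = 4.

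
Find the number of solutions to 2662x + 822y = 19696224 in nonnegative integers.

18

gcd(2662, 822) = 2  (2662 = 3*822 + 196, 822 = 4*196 + 38, 196 = 5*38 + 6, 38 = 6*6 + 2, 6 = 3*2).
Back-substituting, 2662*(-130) + 822*(421) = 2.
Scale by 9848112: one solution is (-1280254560, 4146055152). Reduce x mod 411: (165, 23427).
General: x = 165 + 411t, y = 23427 - 1331t.
x ≥ 0 ⇒ t ≥ 0; y ≥ 0 ⇒ t ≤ 17. So t ∈ [0, 17]: 18 solutions.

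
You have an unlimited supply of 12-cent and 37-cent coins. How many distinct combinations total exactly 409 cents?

1

Need nonnegative integers with 12j + 37k = 409.
gcd(12, 37) = 1, and 12·(-3) + 37·(1) = 1.
So (j₀, k₀) = (-1227, 409); general j = -1227 + 37t, k = 409 - 12t.
j ≥ 0 ⇒ t ≥ 34; k ≥ 0 ⇒ t ≤ 34. That's 1 value of t.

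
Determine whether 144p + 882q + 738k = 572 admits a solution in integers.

no

gcd(882, 144):
  882 = 6×144 + 18
  144 = 8×18
so gcd(882, 144) = 18.
gcd(18, 738) = 18.
18 does not divide 572 (remainder 14), so no integer solutions.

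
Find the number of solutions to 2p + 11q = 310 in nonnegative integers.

15

gcd(11, 2):
  11 = 5*2 + 1
  2 = 2*1
so gcd(11, 2) = 1.
Back-substitute for Bézout coefficients:
  1 = 11 - 5*2
  ... = 2*(-5) + 11*(1)
Scale by 310: one solution is (-1550, 310). Reduce p mod 11: (1, 28).
General: p = 1 + 11t, q = 28 - 2t.
p ≥ 0 ⇒ t ≥ 0; q ≥ 0 ⇒ t ≤ 14. So t ∈ [0, 14]: 15 solutions.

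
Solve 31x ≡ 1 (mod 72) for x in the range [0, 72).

gcd(72, 31) = 1  (72 = 2×31 + 10, 31 = 3×10 + 1, 10 = 10×1).
Back-substituting, 31×(7) + 72×(-3) = 1.
So 31×7 ≡ 1 (mod 72), and 7 mod 72 = 7.

7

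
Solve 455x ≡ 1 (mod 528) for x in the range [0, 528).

gcd(528, 455) = 1.
By Bézout, 455·(-217) + 528·(187) = 1.
So 455·-217 ≡ 1 (mod 528), and -217 mod 528 = 311.

311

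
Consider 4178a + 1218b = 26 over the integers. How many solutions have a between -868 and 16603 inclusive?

gcd(4178, 1218):
  4178 = 3×1218 + 524
  1218 = 2×524 + 170
  524 = 3×170 + 14
  170 = 12×14 + 2
  14 = 7×2
so gcd(4178, 1218) = 2.
Back-substitute for Bézout coefficients:
  2 = 170 - 12×14
  ... = 4178×(-86) + 1218×(295)
Scale by 13: particular solution (-1118, 3835); reduce a mod 609: (100, -343).
General solution: a = 100 + 609t, b = -343 - 2089t for integer t.
-868 ≤ 100 + 609t ≤ 16603 gives t ∈ [-1, 27], which is 29 values.

29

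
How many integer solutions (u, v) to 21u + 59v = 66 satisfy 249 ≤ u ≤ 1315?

gcd(59, 21) = 1  (59 = 2*21 + 17, 21 = 1*17 + 4, 17 = 4*4 + 1, 4 = 4*1).
Back-substituting, 21*(-14) + 59*(5) = 1.
Scale by 66: particular solution (-924, 330); reduce u mod 59: (20, -6).
General solution: u = 20 + 59t, v = -6 - 21t for integer t.
249 ≤ 20 + 59t ≤ 1315 gives t ∈ [4, 21], which is 18 values.

18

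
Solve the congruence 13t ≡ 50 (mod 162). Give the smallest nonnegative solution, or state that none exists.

gcd(162, 13):
  162 = 12×13 + 6
  13 = 2×6 + 1
  6 = 6×1
so gcd(162, 13) = 1.
1 divides 50, so solutions exist.
Back-substitute for Bézout coefficients:
  1 = 13 - 2×6
  ... = 13×(25) + 162×(-2)
So 13×(25) ≡ 1 (mod 162); multiply by 50: t ≡ 1250 (mod 162).
Smallest nonnegative: t = 1250 mod 162 = 116.

116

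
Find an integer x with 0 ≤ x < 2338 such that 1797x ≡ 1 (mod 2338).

gcd(2338, 1797) = 1.
By Bézout, 1797·(-739) + 2338·(568) = 1.
So 1797·-739 ≡ 1 (mod 2338), and -739 mod 2338 = 1599.

1599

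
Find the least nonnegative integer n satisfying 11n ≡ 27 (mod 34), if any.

21

gcd(34, 11):
  34 = 3*11 + 1
  11 = 11*1
so gcd(34, 11) = 1.
1 divides 27, so solutions exist.
Back-substitute for Bézout coefficients:
  1 = 34 - 3*11
  ... = 11*(-3) + 34*(1)
So 11*(-3) ≡ 1 (mod 34); multiply by 27: n ≡ -81 (mod 34).
Smallest nonnegative: n = -81 mod 34 = 21.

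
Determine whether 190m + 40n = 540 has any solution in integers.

gcd(190, 40) = 10  (190 = 4·40 + 30, 40 = 1·30 + 10, 30 = 3·10).
10 divides 540, so integer solutions exist.

yes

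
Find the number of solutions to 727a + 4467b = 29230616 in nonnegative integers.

9

gcd(4467, 727):
  4467 = 6×727 + 105
  727 = 6×105 + 97
  105 = 1×97 + 8
  97 = 12×8 + 1
  8 = 8×1
so gcd(4467, 727) = 1.
Back-substitute for Bézout coefficients:
  1 = 97 - 12×8
  ... = 727×(553) + 4467×(-90)
Scale by 29230616: one solution is (16164530648, -2630755440). Reduce a mod 4467: (3230, 6018).
General: a = 3230 + 4467t, b = 6018 - 727t.
a ≥ 0 ⇒ t ≥ 0; b ≥ 0 ⇒ t ≤ 8. So t ∈ [0, 8]: 9 solutions.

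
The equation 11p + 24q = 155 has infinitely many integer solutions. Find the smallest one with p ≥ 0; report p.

1

gcd(24, 11):
  24 = 2*11 + 2
  11 = 5*2 + 1
  2 = 2*1
so gcd(24, 11) = 1.
1 divides 155, so solutions exist.
Back-substitute for Bézout coefficients:
  1 = 11 - 5*2
  ... = 11*(11) + 24*(-5)
Scale by 155/1 = 155: (p₀, q₀) = (1705, -775).
General solution: p = 1705 + 24t, q = -775 - 11t for integer t.
p ≥ 0: smallest is 1705 mod 24 = 1 (at t = -71), with q = 6.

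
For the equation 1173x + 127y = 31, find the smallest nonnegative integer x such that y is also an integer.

gcd(1173, 127):
  1173 = 9·127 + 30
  127 = 4·30 + 7
  30 = 4·7 + 2
  7 = 3·2 + 1
  2 = 2·1
so gcd(1173, 127) = 1.
1 divides 31, so solutions exist.
Back-substitute for Bézout coefficients:
  1 = 7 - 3·2
  ... = 1173·(-55) + 127·(508)
Scale by 31/1 = 31: (x₀, y₀) = (-1705, 15748).
General solution: x = -1705 + 127t, y = 15748 - 1173t for integer t.
x ≥ 0: smallest is -1705 mod 127 = 73 (at t = 14), with y = -674.

73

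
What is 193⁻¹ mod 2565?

gcd(2565, 193) = 1  (2565 = 13·193 + 56, 193 = 3·56 + 25, 56 = 2·25 + 6, 25 = 4·6 + 1, 6 = 6·1).
Back-substituting, 193·(412) + 2565·(-31) = 1.
So 193·412 ≡ 1 (mod 2565), and 412 mod 2565 = 412.

412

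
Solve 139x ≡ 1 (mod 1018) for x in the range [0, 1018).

769

gcd(1018, 139) = 1.
By Bézout, 139*(-249) + 1018*(34) = 1.
So 139*-249 ≡ 1 (mod 1018), and -249 mod 1018 = 769.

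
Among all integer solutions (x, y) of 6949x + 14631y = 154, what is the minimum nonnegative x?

11896

gcd(14631, 6949) = 1.
1 divides 154, so solutions exist.
By Bézout, 6949*(-3533) + 14631*(1678) = 1.
Scale by 154/1 = 154: (x₀, y₀) = (-544082, 258412).
General solution: x = -544082 + 14631t, y = 258412 - 6949t for integer t.
x ≥ 0: smallest is -544082 mod 14631 = 11896 (at t = 38), with y = -5650.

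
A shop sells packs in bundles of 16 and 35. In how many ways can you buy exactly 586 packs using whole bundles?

Need nonnegative integers with 16j + 35k = 586.
gcd(16, 35) = 1, and 16·(11) + 35·(-5) = 1.
So (j₀, k₀) = (6446, -2930); general j = 6446 + 35t, k = -2930 - 16t.
j ≥ 0 ⇒ t ≥ -184; k ≥ 0 ⇒ t ≤ -184. That's 1 value of t.

1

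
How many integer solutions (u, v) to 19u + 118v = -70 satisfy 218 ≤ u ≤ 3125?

25

gcd(118, 19) = 1.
By Bézout, 19*(-31) + 118*(5) = 1.
Particular solution: (46, -8).
General solution: u = 46 + 118t, v = -8 - 19t for integer t.
218 ≤ 46 + 118t ≤ 3125 gives t ∈ [2, 26], which is 25 values.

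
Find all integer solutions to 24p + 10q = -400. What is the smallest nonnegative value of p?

gcd(24, 10) = 2.
2 divides -400, so solutions exist.
By Bézout, 24×(-2) + 10×(5) = 2.
Scale by -400/2 = -200: (p₀, q₀) = (400, -1000).
General solution: p = 400 + 5t, q = -1000 - 12t for integer t.
p ≥ 0: smallest is 400 mod 5 = 0 (at t = -80), with q = -40.

0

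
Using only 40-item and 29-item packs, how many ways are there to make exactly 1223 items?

Need nonnegative integers with 40j + 29k = 1223.
gcd(40, 29) = 1, and 40·(8) + 29·(-11) = 1.
So (j₀, k₀) = (9784, -13453); general j = 9784 + 29t, k = -13453 - 40t.
j ≥ 0 ⇒ t ≥ -337; k ≥ 0 ⇒ t ≤ -337. That's 1 value of t.

1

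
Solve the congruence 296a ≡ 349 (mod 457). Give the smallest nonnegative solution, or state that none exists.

gcd(457, 296):
  457 = 1×296 + 161
  296 = 1×161 + 135
  161 = 1×135 + 26
  135 = 5×26 + 5
  26 = 5×5 + 1
  5 = 5×1
so gcd(457, 296) = 1.
1 divides 349, so solutions exist.
Back-substitute for Bézout coefficients:
  1 = 26 - 5×5
  ... = 296×(-88) + 457×(57)
So 296×(-88) ≡ 1 (mod 457); multiply by 349: a ≡ -30712 (mod 457).
Smallest nonnegative: a = -30712 mod 457 = 364.

364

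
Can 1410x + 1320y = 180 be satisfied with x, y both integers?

gcd(1410, 1320) = 30.
30 divides 180, so integer solutions exist.

yes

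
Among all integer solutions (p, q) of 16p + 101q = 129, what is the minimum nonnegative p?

27

gcd(101, 16) = 1  (101 = 6·16 + 5, 16 = 3·5 + 1, 5 = 5·1).
1 divides 129, so solutions exist.
Back-substituting, 16·(19) + 101·(-3) = 1.
Scale by 129/1 = 129: (p₀, q₀) = (2451, -387).
General solution: p = 2451 + 101t, q = -387 - 16t for integer t.
p ≥ 0: smallest is 2451 mod 101 = 27 (at t = -24), with q = -3.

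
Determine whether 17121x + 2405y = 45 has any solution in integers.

gcd(17121, 2405) = 13  (17121 = 7·2405 + 286, 2405 = 8·286 + 117, 286 = 2·117 + 52, 117 = 2·52 + 13, 52 = 4·13).
13 does not divide 45 (remainder 6), so no integer solutions.

no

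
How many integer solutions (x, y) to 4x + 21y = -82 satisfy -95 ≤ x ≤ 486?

28

gcd(21, 4):
  21 = 5*4 + 1
  4 = 4*1
so gcd(21, 4) = 1.
Back-substitute for Bézout coefficients:
  1 = 21 - 5*4
  ... = 4*(-5) + 21*(1)
Scale by -82: particular solution (410, -82); reduce x mod 21: (11, -6).
General solution: x = 11 + 21t, y = -6 - 4t for integer t.
-95 ≤ 11 + 21t ≤ 486 gives t ∈ [-5, 22], which is 28 values.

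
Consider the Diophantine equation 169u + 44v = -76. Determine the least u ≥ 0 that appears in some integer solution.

gcd(169, 44) = 1.
1 divides -76, so solutions exist.
By Bézout, 169·(-19) + 44·(73) = 1.
Scale by -76/1 = -76: (u₀, v₀) = (1444, -5548).
General solution: u = 1444 + 44t, v = -5548 - 169t for integer t.
u ≥ 0: smallest is 1444 mod 44 = 36 (at t = -32), with v = -140.

36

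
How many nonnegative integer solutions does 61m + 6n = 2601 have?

gcd(61, 6) = 1  (61 = 10*6 + 1, 6 = 6*1).
Back-substituting, 61*(1) + 6*(-10) = 1.
Scale by 2601: one solution is (2601, -26010). Reduce m mod 6: (3, 403).
General: m = 3 + 6t, n = 403 - 61t.
m ≥ 0 ⇒ t ≥ 0; n ≥ 0 ⇒ t ≤ 6. So t ∈ [0, 6]: 7 solutions.

7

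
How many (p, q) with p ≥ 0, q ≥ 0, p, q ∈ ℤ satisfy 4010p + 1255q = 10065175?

10

gcd(4010, 1255):
  4010 = 3×1255 + 245
  1255 = 5×245 + 30
  245 = 8×30 + 5
  30 = 6×5
so gcd(4010, 1255) = 5.
Back-substitute for Bézout coefficients:
  5 = 245 - 8×30
  ... = 4010×(41) + 1255×(-131)
Scale by 2013035: one solution is (82534435, -263707585). Reduce p mod 251: (113, 7659).
General: p = 113 + 251t, q = 7659 - 802t.
p ≥ 0 ⇒ t ≥ 0; q ≥ 0 ⇒ t ≤ 9. So t ∈ [0, 9]: 10 solutions.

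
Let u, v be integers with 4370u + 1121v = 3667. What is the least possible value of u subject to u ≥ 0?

17

gcd(4370, 1121):
  4370 = 3*1121 + 1007
  1121 = 1*1007 + 114
  1007 = 8*114 + 95
  114 = 1*95 + 19
  95 = 5*19
so gcd(4370, 1121) = 19.
19 divides 3667, so solutions exist.
Back-substitute for Bézout coefficients:
  19 = 114 - 1*95
  ... = 4370*(-10) + 1121*(39)
Scale by 3667/19 = 193: (u₀, v₀) = (-1930, 7527).
General solution: u = -1930 + 59t, v = 7527 - 230t for integer t.
u ≥ 0: smallest is -1930 mod 59 = 17 (at t = 33), with v = -63.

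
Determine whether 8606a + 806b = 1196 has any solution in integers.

yes

gcd(8606, 806) = 26  (8606 = 10×806 + 546, 806 = 1×546 + 260, 546 = 2×260 + 26, 260 = 10×26).
26 divides 1196, so integer solutions exist.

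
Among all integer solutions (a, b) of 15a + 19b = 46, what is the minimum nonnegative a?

17

gcd(19, 15):
  19 = 1·15 + 4
  15 = 3·4 + 3
  4 = 1·3 + 1
  3 = 3·1
so gcd(19, 15) = 1.
1 divides 46, so solutions exist.
Back-substitute for Bézout coefficients:
  1 = 4 - 1·3
  ... = 15·(-5) + 19·(4)
Scale by 46/1 = 46: (a₀, b₀) = (-230, 184).
General solution: a = -230 + 19t, b = 184 - 15t for integer t.
a ≥ 0: smallest is -230 mod 19 = 17 (at t = 13), with b = -11.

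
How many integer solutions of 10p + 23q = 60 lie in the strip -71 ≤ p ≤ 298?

16

gcd(23, 10):
  23 = 2*10 + 3
  10 = 3*3 + 1
  3 = 3*1
so gcd(23, 10) = 1.
Back-substitute for Bézout coefficients:
  1 = 10 - 3*3
  ... = 10*(7) + 23*(-3)
Scale by 60: particular solution (420, -180); reduce p mod 23: (6, 0).
General solution: p = 6 + 23t, q = 0 - 10t for integer t.
-71 ≤ 6 + 23t ≤ 298 gives t ∈ [-3, 12], which is 16 values.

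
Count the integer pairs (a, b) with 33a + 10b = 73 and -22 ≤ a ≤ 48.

7

gcd(33, 10) = 1  (33 = 3*10 + 3, 10 = 3*3 + 1, 3 = 3*1).
Back-substituting, 33*(-3) + 10*(10) = 1.
Scale by 73: particular solution (-219, 730); reduce a mod 10: (1, 4).
General solution: a = 1 + 10t, b = 4 - 33t for integer t.
-22 ≤ 1 + 10t ≤ 48 gives t ∈ [-2, 4], which is 7 values.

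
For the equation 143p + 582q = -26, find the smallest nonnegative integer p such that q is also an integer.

gcd(582, 143):
  582 = 4·143 + 10
  143 = 14·10 + 3
  10 = 3·3 + 1
  3 = 3·1
so gcd(582, 143) = 1.
1 divides -26, so solutions exist.
Back-substitute for Bézout coefficients:
  1 = 10 - 3·3
  ... = 143·(-175) + 582·(43)
Scale by -26/1 = -26: (p₀, q₀) = (4550, -1118).
General solution: p = 4550 + 582t, q = -1118 - 143t for integer t.
p ≥ 0: smallest is 4550 mod 582 = 476 (at t = -7), with q = -117.

476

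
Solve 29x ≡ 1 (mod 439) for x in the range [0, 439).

gcd(439, 29):
  439 = 15×29 + 4
  29 = 7×4 + 1
  4 = 4×1
so gcd(439, 29) = 1.
Back-substitute for Bézout coefficients:
  1 = 29 - 7×4
  ... = 29×(106) + 439×(-7)
So 29×106 ≡ 1 (mod 439), and 106 mod 439 = 106.

106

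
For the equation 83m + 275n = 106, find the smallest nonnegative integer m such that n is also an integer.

157

gcd(275, 83):
  275 = 3×83 + 26
  83 = 3×26 + 5
  26 = 5×5 + 1
  5 = 5×1
so gcd(275, 83) = 1.
1 divides 106, so solutions exist.
Back-substitute for Bézout coefficients:
  1 = 26 - 5×5
  ... = 83×(-53) + 275×(16)
Scale by 106/1 = 106: (m₀, n₀) = (-5618, 1696).
General solution: m = -5618 + 275t, n = 1696 - 83t for integer t.
m ≥ 0: smallest is -5618 mod 275 = 157 (at t = 21), with n = -47.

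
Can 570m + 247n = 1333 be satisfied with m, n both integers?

no

gcd(570, 247):
  570 = 2×247 + 76
  247 = 3×76 + 19
  76 = 4×19
so gcd(570, 247) = 19.
19 does not divide 1333 (remainder 3), so no integer solutions.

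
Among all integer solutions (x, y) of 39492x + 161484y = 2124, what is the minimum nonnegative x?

gcd(161484, 39492) = 12.
12 divides 2124, so solutions exist.
By Bézout, 39492×(-2572) + 161484×(629) = 12.
Scale by 2124/12 = 177: (x₀, y₀) = (-455244, 111333).
General solution: x = -455244 + 13457t, y = 111333 - 3291t for integer t.
x ≥ 0: smallest is -455244 mod 13457 = 2294 (at t = 34), with y = -561.

2294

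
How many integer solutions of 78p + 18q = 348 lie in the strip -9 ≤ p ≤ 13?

gcd(78, 18) = 6.
By Bézout, 78*(1) + 18*(-4) = 6.
Particular solution: (1, 15).
General solution: p = 1 + 3t, q = 15 - 13t for integer t.
-9 ≤ 1 + 3t ≤ 13 gives t ∈ [-3, 4], which is 8 values.

8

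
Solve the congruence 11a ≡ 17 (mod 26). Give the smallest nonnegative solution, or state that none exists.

gcd(26, 11) = 1  (26 = 2*11 + 4, 11 = 2*4 + 3, 4 = 1*3 + 1, 3 = 3*1).
1 divides 17, so solutions exist.
Back-substituting, 11*(-7) + 26*(3) = 1.
So 11*(-7) ≡ 1 (mod 26); multiply by 17: a ≡ -119 (mod 26).
Smallest nonnegative: a = -119 mod 26 = 11.

11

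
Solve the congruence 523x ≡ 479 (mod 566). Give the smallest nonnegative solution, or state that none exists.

81

gcd(566, 523):
  566 = 1*523 + 43
  523 = 12*43 + 7
  43 = 6*7 + 1
  7 = 7*1
so gcd(566, 523) = 1.
1 divides 479, so solutions exist.
Back-substitute for Bézout coefficients:
  1 = 43 - 6*7
  ... = 523*(-79) + 566*(73)
So 523*(-79) ≡ 1 (mod 566); multiply by 479: x ≡ -37841 (mod 566).
Smallest nonnegative: x = -37841 mod 566 = 81.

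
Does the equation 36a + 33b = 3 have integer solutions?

yes

gcd(36, 33) = 3  (36 = 1×33 + 3, 33 = 11×3).
3 divides 3, so integer solutions exist.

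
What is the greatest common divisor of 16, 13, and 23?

1

gcd(16, 13) = 1.
gcd(1, 23) = 1.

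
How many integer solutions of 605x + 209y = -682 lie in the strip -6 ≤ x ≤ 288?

15

gcd(605, 209):
  605 = 2*209 + 187
  209 = 1*187 + 22
  187 = 8*22 + 11
  22 = 2*11
so gcd(605, 209) = 11.
Back-substitute for Bézout coefficients:
  11 = 187 - 8*22
  ... = 605*(9) + 209*(-26)
Scale by -62: particular solution (-558, 1612); reduce x mod 19: (12, -38).
General solution: x = 12 + 19t, y = -38 - 55t for integer t.
-6 ≤ 12 + 19t ≤ 288 gives t ∈ [0, 14], which is 15 values.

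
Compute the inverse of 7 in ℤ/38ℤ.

gcd(38, 7):
  38 = 5*7 + 3
  7 = 2*3 + 1
  3 = 3*1
so gcd(38, 7) = 1.
Back-substitute for Bézout coefficients:
  1 = 7 - 2*3
  ... = 7*(11) + 38*(-2)
So 7*11 ≡ 1 (mod 38), and 11 mod 38 = 11.

11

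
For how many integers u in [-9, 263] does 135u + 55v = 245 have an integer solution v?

gcd(135, 55) = 5  (135 = 2·55 + 25, 55 = 2·25 + 5, 25 = 5·5).
Back-substituting, 135·(-2) + 55·(5) = 5.
Scale by 49: particular solution (-98, 245); reduce u mod 11: (1, 2).
General solution: u = 1 + 11t, v = 2 - 27t for integer t.
-9 ≤ 1 + 11t ≤ 263 gives t ∈ [0, 23], which is 24 values.

24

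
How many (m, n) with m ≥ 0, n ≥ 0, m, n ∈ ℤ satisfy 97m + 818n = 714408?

gcd(818, 97) = 1.
By Bézout, 97*(253) + 818*(-30) = 1.
One solution: (762, 783).
General: m = 762 + 818t, n = 783 - 97t.
m ≥ 0 ⇒ t ≥ 0; n ≥ 0 ⇒ t ≤ 8. So t ∈ [0, 8]: 9 solutions.

9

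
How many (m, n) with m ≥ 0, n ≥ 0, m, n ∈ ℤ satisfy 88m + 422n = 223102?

gcd(422, 88) = 2  (422 = 4*88 + 70, 88 = 1*70 + 18, 70 = 3*18 + 16, 18 = 1*16 + 2, 16 = 8*2).
Back-substituting, 88*(24) + 422*(-5) = 2.
Scale by 111551: one solution is (2677224, -557755). Reduce m mod 211: (56, 517).
General: m = 56 + 211t, n = 517 - 44t.
m ≥ 0 ⇒ t ≥ 0; n ≥ 0 ⇒ t ≤ 11. So t ∈ [0, 11]: 12 solutions.

12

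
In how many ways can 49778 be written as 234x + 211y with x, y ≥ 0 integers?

gcd(234, 211) = 1  (234 = 1×211 + 23, 211 = 9×23 + 4, 23 = 5×4 + 3, 4 = 1×3 + 1, 3 = 3×1).
Back-substituting, 234×(-55) + 211×(61) = 1.
Scale by 49778: one solution is (-2737790, 3036458). Reduce x mod 211: (146, 74).
General: x = 146 + 211t, y = 74 - 234t.
x ≥ 0 ⇒ t ≥ 0; y ≥ 0 ⇒ t ≤ 0. So t ∈ [0, 0]: 1 solution.

1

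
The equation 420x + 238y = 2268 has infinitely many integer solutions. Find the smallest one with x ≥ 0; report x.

2

gcd(420, 238) = 14  (420 = 1*238 + 182, 238 = 1*182 + 56, 182 = 3*56 + 14, 56 = 4*14).
14 divides 2268, so solutions exist.
Back-substituting, 420*(4) + 238*(-7) = 14.
Scale by 2268/14 = 162: (x₀, y₀) = (648, -1134).
General solution: x = 648 + 17t, y = -1134 - 30t for integer t.
x ≥ 0: smallest is 648 mod 17 = 2 (at t = -38), with y = 6.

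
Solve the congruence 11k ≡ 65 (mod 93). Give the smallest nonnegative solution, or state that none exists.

gcd(93, 11) = 1  (93 = 8×11 + 5, 11 = 2×5 + 1, 5 = 5×1).
1 divides 65, so solutions exist.
Back-substituting, 11×(17) + 93×(-2) = 1.
So 11×(17) ≡ 1 (mod 93); multiply by 65: k ≡ 1105 (mod 93).
Smallest nonnegative: k = 1105 mod 93 = 82.

82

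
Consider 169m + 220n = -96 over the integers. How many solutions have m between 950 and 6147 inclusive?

gcd(220, 169) = 1.
By Bézout, 169·(69) + 220·(-53) = 1.
Particular solution: (196, -151).
General solution: m = 196 + 220t, n = -151 - 169t for integer t.
950 ≤ 196 + 220t ≤ 6147 gives t ∈ [4, 27], which is 24 values.

24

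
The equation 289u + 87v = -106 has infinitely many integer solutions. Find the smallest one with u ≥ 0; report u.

gcd(289, 87) = 1  (289 = 3·87 + 28, 87 = 3·28 + 3, 28 = 9·3 + 1, 3 = 3·1).
1 divides -106, so solutions exist.
Back-substituting, 289·(28) + 87·(-93) = 1.
Scale by -106/1 = -106: (u₀, v₀) = (-2968, 9858).
General solution: u = -2968 + 87t, v = 9858 - 289t for integer t.
u ≥ 0: smallest is -2968 mod 87 = 77 (at t = 35), with v = -257.

77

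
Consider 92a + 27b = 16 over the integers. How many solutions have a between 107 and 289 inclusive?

gcd(92, 27) = 1  (92 = 3*27 + 11, 27 = 2*11 + 5, 11 = 2*5 + 1, 5 = 5*1).
Back-substituting, 92*(5) + 27*(-17) = 1.
Scale by 16: particular solution (80, -272); reduce a mod 27: (26, -88).
General solution: a = 26 + 27t, b = -88 - 92t for integer t.
107 ≤ 26 + 27t ≤ 289 gives t ∈ [3, 9], which is 7 values.

7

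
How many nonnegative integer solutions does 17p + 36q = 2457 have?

4

gcd(36, 17) = 1.
By Bézout, 17*(17) + 36*(-8) = 1.
One solution: (9, 64).
General: p = 9 + 36t, q = 64 - 17t.
p ≥ 0 ⇒ t ≥ 0; q ≥ 0 ⇒ t ≤ 3. So t ∈ [0, 3]: 4 solutions.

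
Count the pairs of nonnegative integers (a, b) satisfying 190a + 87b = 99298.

6

gcd(190, 87):
  190 = 2×87 + 16
  87 = 5×16 + 7
  16 = 2×7 + 2
  7 = 3×2 + 1
  2 = 2×1
so gcd(190, 87) = 1.
Back-substitute for Bézout coefficients:
  1 = 7 - 3×2
  ... = 190×(-38) + 87×(83)
Scale by 99298: one solution is (-3773324, 8241734). Reduce a mod 87: (40, 1054).
General: a = 40 + 87t, b = 1054 - 190t.
a ≥ 0 ⇒ t ≥ 0; b ≥ 0 ⇒ t ≤ 5. So t ∈ [0, 5]: 6 solutions.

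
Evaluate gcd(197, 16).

gcd(197, 16):
  197 = 12·16 + 5
  16 = 3·5 + 1
  5 = 5·1
so gcd(197, 16) = 1.

1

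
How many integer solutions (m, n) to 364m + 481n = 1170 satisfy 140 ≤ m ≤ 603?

gcd(481, 364):
  481 = 1*364 + 117
  364 = 3*117 + 13
  117 = 9*13
so gcd(481, 364) = 13.
Back-substitute for Bézout coefficients:
  13 = 364 - 3*117
  ... = 364*(4) + 481*(-3)
Scale by 90: particular solution (360, -270); reduce m mod 37: (27, -18).
General solution: m = 27 + 37t, n = -18 - 28t for integer t.
140 ≤ 27 + 37t ≤ 603 gives t ∈ [4, 15], which is 12 values.

12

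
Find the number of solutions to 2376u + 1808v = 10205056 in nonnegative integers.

gcd(2376, 1808):
  2376 = 1×1808 + 568
  1808 = 3×568 + 104
  568 = 5×104 + 48
  104 = 2×48 + 8
  48 = 6×8
so gcd(2376, 1808) = 8.
Back-substitute for Bézout coefficients:
  8 = 104 - 2×48
  ... = 2376×(-35) + 1808×(46)
Scale by 1275632: one solution is (-44647120, 58679072). Reduce u mod 226: (84, 5534).
General: u = 84 + 226t, v = 5534 - 297t.
u ≥ 0 ⇒ t ≥ 0; v ≥ 0 ⇒ t ≤ 18. So t ∈ [0, 18]: 19 solutions.

19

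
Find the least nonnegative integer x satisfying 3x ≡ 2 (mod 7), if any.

gcd(7, 3) = 1.
1 divides 2, so solutions exist.
By Bézout, 3·(-2) + 7·(1) = 1.
So 3·(-2) ≡ 1 (mod 7); multiply by 2: x ≡ -4 (mod 7).
Smallest nonnegative: x = -4 mod 7 = 3.

3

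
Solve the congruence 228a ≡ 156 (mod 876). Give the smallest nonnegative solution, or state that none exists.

66

gcd(876, 228):
  876 = 3·228 + 192
  228 = 1·192 + 36
  192 = 5·36 + 12
  36 = 3·12
so gcd(876, 228) = 12.
12 divides 156, so solutions exist.
Back-substitute for Bézout coefficients:
  12 = 192 - 5·36
  ... = 228·(-23) + 876·(6)
So 228·(-23) ≡ 12 (mod 876); multiply by 13: a ≡ -299 (mod 73).
Smallest nonnegative: a = -299 mod 73 = 66.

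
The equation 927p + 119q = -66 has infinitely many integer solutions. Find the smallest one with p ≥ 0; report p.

55

gcd(927, 119) = 1  (927 = 7*119 + 94, 119 = 1*94 + 25, 94 = 3*25 + 19, 25 = 1*19 + 6, 19 = 3*6 + 1, 6 = 6*1).
1 divides -66, so solutions exist.
Back-substituting, 927*(19) + 119*(-148) = 1.
Scale by -66/1 = -66: (p₀, q₀) = (-1254, 9768).
General solution: p = -1254 + 119t, q = 9768 - 927t for integer t.
p ≥ 0: smallest is -1254 mod 119 = 55 (at t = 11), with q = -429.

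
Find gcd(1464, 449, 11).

1

gcd(1464, 449):
  1464 = 3·449 + 117
  449 = 3·117 + 98
  117 = 1·98 + 19
  98 = 5·19 + 3
  19 = 6·3 + 1
  3 = 3·1
so gcd(1464, 449) = 1.
gcd(1, 11) = 1.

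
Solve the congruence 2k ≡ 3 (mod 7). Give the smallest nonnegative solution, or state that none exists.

5

gcd(7, 2) = 1.
1 divides 3, so solutions exist.
By Bézout, 2·(-3) + 7·(1) = 1.
So 2·(-3) ≡ 1 (mod 7); multiply by 3: k ≡ -9 (mod 7).
Smallest nonnegative: k = -9 mod 7 = 5.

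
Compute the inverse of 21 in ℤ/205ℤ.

gcd(205, 21):
  205 = 9×21 + 16
  21 = 1×16 + 5
  16 = 3×5 + 1
  5 = 5×1
so gcd(205, 21) = 1.
Back-substitute for Bézout coefficients:
  1 = 16 - 3×5
  ... = 21×(-39) + 205×(4)
So 21×-39 ≡ 1 (mod 205), and -39 mod 205 = 166.

166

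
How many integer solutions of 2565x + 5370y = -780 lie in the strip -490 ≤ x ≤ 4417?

gcd(5370, 2565):
  5370 = 2*2565 + 240
  2565 = 10*240 + 165
  240 = 1*165 + 75
  165 = 2*75 + 15
  75 = 5*15
so gcd(5370, 2565) = 15.
Back-substitute for Bézout coefficients:
  15 = 165 - 2*75
  ... = 2565*(67) + 5370*(-32)
Scale by -52: particular solution (-3484, 1664); reduce x mod 358: (96, -46).
General solution: x = 96 + 358t, y = -46 - 171t for integer t.
-490 ≤ 96 + 358t ≤ 4417 gives t ∈ [-1, 12], which is 14 values.

14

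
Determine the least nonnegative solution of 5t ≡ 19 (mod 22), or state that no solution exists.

gcd(22, 5):
  22 = 4×5 + 2
  5 = 2×2 + 1
  2 = 2×1
so gcd(22, 5) = 1.
1 divides 19, so solutions exist.
Back-substitute for Bézout coefficients:
  1 = 5 - 2×2
  ... = 5×(9) + 22×(-2)
So 5×(9) ≡ 1 (mod 22); multiply by 19: t ≡ 171 (mod 22).
Smallest nonnegative: t = 171 mod 22 = 17.

17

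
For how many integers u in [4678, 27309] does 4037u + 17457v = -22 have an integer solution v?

gcd(17457, 4037) = 11.
By Bézout, 4037·(160) + 17457·(-37) = 11.
Particular solution: (1267, -293).
General solution: u = 1267 + 1587t, v = -293 - 367t for integer t.
4678 ≤ 1267 + 1587t ≤ 27309 gives t ∈ [3, 16], which is 14 values.

14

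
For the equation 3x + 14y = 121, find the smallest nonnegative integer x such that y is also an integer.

3

gcd(14, 3) = 1  (14 = 4*3 + 2, 3 = 1*2 + 1, 2 = 2*1).
1 divides 121, so solutions exist.
Back-substituting, 3*(5) + 14*(-1) = 1.
Scale by 121/1 = 121: (x₀, y₀) = (605, -121).
General solution: x = 605 + 14t, y = -121 - 3t for integer t.
x ≥ 0: smallest is 605 mod 14 = 3 (at t = -43), with y = 8.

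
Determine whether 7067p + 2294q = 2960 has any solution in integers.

gcd(7067, 2294) = 37  (7067 = 3·2294 + 185, 2294 = 12·185 + 74, 185 = 2·74 + 37, 74 = 2·37).
37 divides 2960, so integer solutions exist.

yes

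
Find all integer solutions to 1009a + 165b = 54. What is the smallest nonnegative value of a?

gcd(1009, 165):
  1009 = 6·165 + 19
  165 = 8·19 + 13
  19 = 1·13 + 6
  13 = 2·6 + 1
  6 = 6·1
so gcd(1009, 165) = 1.
1 divides 54, so solutions exist.
Back-substitute for Bézout coefficients:
  1 = 13 - 2·6
  ... = 1009·(-26) + 165·(159)
Scale by 54/1 = 54: (a₀, b₀) = (-1404, 8586).
General solution: a = -1404 + 165t, b = 8586 - 1009t for integer t.
a ≥ 0: smallest is -1404 mod 165 = 81 (at t = 9), with b = -495.

81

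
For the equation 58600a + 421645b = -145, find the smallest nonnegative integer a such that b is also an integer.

gcd(421645, 58600) = 5.
5 divides -145, so solutions exist.
By Bézout, 58600*(-10426) + 421645*(1449) = 5.
Scale by -145/5 = -29: (a₀, b₀) = (302354, -42021).
General solution: a = 302354 + 84329t, b = -42021 - 11720t for integer t.
a ≥ 0: smallest is 302354 mod 84329 = 49367 (at t = -3), with b = -6861.

49367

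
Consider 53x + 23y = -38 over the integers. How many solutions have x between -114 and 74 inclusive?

8

gcd(53, 23):
  53 = 2×23 + 7
  23 = 3×7 + 2
  7 = 3×2 + 1
  2 = 2×1
so gcd(53, 23) = 1.
Back-substitute for Bézout coefficients:
  1 = 7 - 3×2
  ... = 53×(10) + 23×(-23)
Scale by -38: particular solution (-380, 874); reduce x mod 23: (11, -27).
General solution: x = 11 + 23t, y = -27 - 53t for integer t.
-114 ≤ 11 + 23t ≤ 74 gives t ∈ [-5, 2], which is 8 values.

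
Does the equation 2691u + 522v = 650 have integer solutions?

gcd(2691, 522) = 9  (2691 = 5·522 + 81, 522 = 6·81 + 36, 81 = 2·36 + 9, 36 = 4·9).
9 does not divide 650 (remainder 2), so no integer solutions.

no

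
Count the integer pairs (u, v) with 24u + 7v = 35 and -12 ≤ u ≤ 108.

17

gcd(24, 7) = 1  (24 = 3*7 + 3, 7 = 2*3 + 1, 3 = 3*1).
Back-substituting, 24*(-2) + 7*(7) = 1.
Scale by 35: particular solution (-70, 245); reduce u mod 7: (0, 5).
General solution: u = 0 + 7t, v = 5 - 24t for integer t.
-12 ≤ 0 + 7t ≤ 108 gives t ∈ [-1, 15], which is 17 values.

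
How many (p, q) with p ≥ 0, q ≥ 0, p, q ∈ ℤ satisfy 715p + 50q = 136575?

gcd(715, 50):
  715 = 14·50 + 15
  50 = 3·15 + 5
  15 = 3·5
so gcd(715, 50) = 5.
Back-substitute for Bézout coefficients:
  5 = 50 - 3·15
  ... = 715·(-3) + 50·(43)
Scale by 27315: one solution is (-81945, 1174545). Reduce p mod 10: (5, 2660).
General: p = 5 + 10t, q = 2660 - 143t.
p ≥ 0 ⇒ t ≥ 0; q ≥ 0 ⇒ t ≤ 18. So t ∈ [0, 18]: 19 solutions.

19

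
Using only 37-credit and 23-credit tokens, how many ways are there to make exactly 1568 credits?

1

Need nonnegative integers with 37j + 23k = 1568.
gcd(37, 23) = 1, and 37·(5) + 23·(-8) = 1.
So (j₀, k₀) = (7840, -12544); general j = 7840 + 23t, k = -12544 - 37t.
j ≥ 0 ⇒ t ≥ -340; k ≥ 0 ⇒ t ≤ -340. That's 1 value of t.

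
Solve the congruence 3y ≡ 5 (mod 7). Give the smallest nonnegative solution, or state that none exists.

4

gcd(7, 3):
  7 = 2×3 + 1
  3 = 3×1
so gcd(7, 3) = 1.
1 divides 5, so solutions exist.
Back-substitute for Bézout coefficients:
  1 = 7 - 2×3
  ... = 3×(-2) + 7×(1)
So 3×(-2) ≡ 1 (mod 7); multiply by 5: y ≡ -10 (mod 7).
Smallest nonnegative: y = -10 mod 7 = 4.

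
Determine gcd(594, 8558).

gcd(8558, 594):
  8558 = 14×594 + 242
  594 = 2×242 + 110
  242 = 2×110 + 22
  110 = 5×22
so gcd(8558, 594) = 22.

22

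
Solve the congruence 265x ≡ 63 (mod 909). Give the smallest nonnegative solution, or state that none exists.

gcd(909, 265) = 1  (909 = 3·265 + 114, 265 = 2·114 + 37, 114 = 3·37 + 3, 37 = 12·3 + 1, 3 = 3·1).
1 divides 63, so solutions exist.
Back-substituting, 265·(295) + 909·(-86) = 1.
So 265·(295) ≡ 1 (mod 909); multiply by 63: x ≡ 18585 (mod 909).
Smallest nonnegative: x = 18585 mod 909 = 405.

405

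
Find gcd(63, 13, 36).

gcd(63, 13):
  63 = 4·13 + 11
  13 = 1·11 + 2
  11 = 5·2 + 1
  2 = 2·1
so gcd(63, 13) = 1.
gcd(1, 36) = 1.

1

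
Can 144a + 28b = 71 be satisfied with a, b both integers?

gcd(144, 28) = 4  (144 = 5*28 + 4, 28 = 7*4).
4 does not divide 71 (remainder 3), so no integer solutions.

no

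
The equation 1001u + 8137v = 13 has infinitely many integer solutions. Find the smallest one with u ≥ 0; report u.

gcd(8137, 1001) = 1  (8137 = 8·1001 + 129, 1001 = 7·129 + 98, 129 = 1·98 + 31, 98 = 3·31 + 5, 31 = 6·5 + 1, 5 = 5·1).
1 divides 13, so solutions exist.
Back-substituting, 1001·(-1577) + 8137·(194) = 1.
Scale by 13/1 = 13: (u₀, v₀) = (-20501, 2522).
General solution: u = -20501 + 8137t, v = 2522 - 1001t for integer t.
u ≥ 0: smallest is -20501 mod 8137 = 3910 (at t = 3), with v = -481.

3910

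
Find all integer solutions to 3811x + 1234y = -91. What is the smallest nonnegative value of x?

gcd(3811, 1234) = 1.
1 divides -91, so solutions exist.
By Bézout, 3811·(317) + 1234·(-979) = 1.
Scale by -91/1 = -91: (x₀, y₀) = (-28847, 89089).
General solution: x = -28847 + 1234t, y = 89089 - 3811t for integer t.
x ≥ 0: smallest is -28847 mod 1234 = 769 (at t = 24), with y = -2375.

769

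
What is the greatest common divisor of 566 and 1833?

1

gcd(1833, 566) = 1  (1833 = 3*566 + 135, 566 = 4*135 + 26, 135 = 5*26 + 5, 26 = 5*5 + 1, 5 = 5*1).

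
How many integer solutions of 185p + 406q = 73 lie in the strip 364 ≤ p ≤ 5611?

13

gcd(406, 185) = 1.
By Bézout, 185*(-79) + 406*(36) = 1.
Particular solution: (323, -147).
General solution: p = 323 + 406t, q = -147 - 185t for integer t.
364 ≤ 323 + 406t ≤ 5611 gives t ∈ [1, 13], which is 13 values.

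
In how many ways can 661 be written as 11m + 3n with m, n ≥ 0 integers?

gcd(11, 3) = 1.
By Bézout, 11*(-1) + 3*(4) = 1.
One solution: (2, 213).
General: m = 2 + 3t, n = 213 - 11t.
m ≥ 0 ⇒ t ≥ 0; n ≥ 0 ⇒ t ≤ 19. So t ∈ [0, 19]: 20 solutions.

20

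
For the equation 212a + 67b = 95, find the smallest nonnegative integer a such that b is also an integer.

gcd(212, 67):
  212 = 3·67 + 11
  67 = 6·11 + 1
  11 = 11·1
so gcd(212, 67) = 1.
1 divides 95, so solutions exist.
Back-substitute for Bézout coefficients:
  1 = 67 - 6·11
  ... = 212·(-6) + 67·(19)
Scale by 95/1 = 95: (a₀, b₀) = (-570, 1805).
General solution: a = -570 + 67t, b = 1805 - 212t for integer t.
a ≥ 0: smallest is -570 mod 67 = 33 (at t = 9), with b = -103.

33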